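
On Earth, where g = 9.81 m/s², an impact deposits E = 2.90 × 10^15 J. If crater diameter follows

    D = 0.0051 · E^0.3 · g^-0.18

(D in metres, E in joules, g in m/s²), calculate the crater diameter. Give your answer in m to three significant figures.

E^0.3 = (2.90 × 10^15)^0.3 = 4.352 × 10^4
g^-0.18 = 9.81^-0.18 = 0.6630
D = 0.0051 × 4.352 × 10^4 × 0.6630 = 147.2 m

D ≈ 147 m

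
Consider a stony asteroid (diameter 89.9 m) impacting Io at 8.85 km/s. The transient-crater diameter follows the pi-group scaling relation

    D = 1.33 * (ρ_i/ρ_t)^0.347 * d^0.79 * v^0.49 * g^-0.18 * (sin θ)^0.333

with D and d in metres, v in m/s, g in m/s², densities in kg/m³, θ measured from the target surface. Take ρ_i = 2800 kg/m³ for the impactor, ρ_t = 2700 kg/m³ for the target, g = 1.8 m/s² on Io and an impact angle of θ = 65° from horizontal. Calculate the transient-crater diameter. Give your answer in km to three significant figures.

In SI units: v = 8850 m/s.
(ρ_i/ρ_t)^0.347 = (2800/2700)^0.347 = 1.013
d^0.79 = 89.9^0.79 = 34.95
v^0.49 = 8850^0.49 = 85.90
g^-0.18 = 1.8^-0.18 = 0.8996
(sin 65°)^0.333 = 0.9063^0.333 = 0.9678
D = 1.33 × 1.013 × 34.95 × 85.90 × 0.8996 × 0.9678 = 3522 m
   = 3.522 km

D ≈ 3.52 km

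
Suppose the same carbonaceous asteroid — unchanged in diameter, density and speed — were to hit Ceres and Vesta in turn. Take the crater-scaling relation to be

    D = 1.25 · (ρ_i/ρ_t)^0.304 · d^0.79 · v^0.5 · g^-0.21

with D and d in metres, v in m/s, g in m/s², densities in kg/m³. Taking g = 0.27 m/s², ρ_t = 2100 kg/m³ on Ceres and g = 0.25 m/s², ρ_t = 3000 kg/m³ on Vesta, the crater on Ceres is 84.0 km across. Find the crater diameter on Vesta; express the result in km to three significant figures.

D ≈ 76.6 km

The impactor-only factors (d, v, ρ_i) cancel in the ratio, leaving D_Vesta/D_Ceres = (g_Vesta/g_Ceres)^-0.21 · (ρ_t,Ceres/ρ_t,Vesta)^0.304.
(0.25/0.27)^-0.21 = 0.9259^-0.21 = 1.016
(2100/3000)^0.304 = 0.7000^0.304 = 0.8972
Ratio = 1.016 × 0.8972 = 0.9116
D_Vesta = 0.9116 × 84.0 km = 76.6 km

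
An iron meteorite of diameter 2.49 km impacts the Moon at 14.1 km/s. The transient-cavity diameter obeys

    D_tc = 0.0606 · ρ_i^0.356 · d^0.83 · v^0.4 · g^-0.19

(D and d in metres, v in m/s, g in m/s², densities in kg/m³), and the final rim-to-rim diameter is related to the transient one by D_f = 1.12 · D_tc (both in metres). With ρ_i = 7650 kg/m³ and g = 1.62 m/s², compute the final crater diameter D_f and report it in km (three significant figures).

In SI: d = 2490 m, v = 14100 m/s.
ρ_i^0.356 = 7650^0.356 = 24.13
d^0.83 = 2490^0.83 = 658.9
v^0.4 = 14100^0.4 = 45.68
g^-0.19 = 1.62^-0.19 = 0.9124
D_tc = 0.0606 × 24.13 × 658.9 × 45.68 × 0.9124 = 40160 m
D_f = 1.12 × 40160 = 44979 m
     = 44.98 km

D_f ≈ 45.0 km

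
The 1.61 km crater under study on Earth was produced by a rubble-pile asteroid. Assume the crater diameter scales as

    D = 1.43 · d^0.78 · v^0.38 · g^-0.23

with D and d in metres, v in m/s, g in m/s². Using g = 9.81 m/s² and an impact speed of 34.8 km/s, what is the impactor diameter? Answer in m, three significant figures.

d ≈ 98.2 m

Rearranging for d: d = [D / (1.43 · 34800^0.38 · 9.81^-0.23)]^(1/0.78).
D = 1610 m.
34800^0.38 = 53.19
9.81^-0.23 = 0.5914
Denominator = 1.43 × 53.19 × 0.5914 = 44.98
D / 44.98 = 1610 / 44.98 = 35.79
d = 35.79^(1/0.78) = 35.79^1.2821 = 98.19 m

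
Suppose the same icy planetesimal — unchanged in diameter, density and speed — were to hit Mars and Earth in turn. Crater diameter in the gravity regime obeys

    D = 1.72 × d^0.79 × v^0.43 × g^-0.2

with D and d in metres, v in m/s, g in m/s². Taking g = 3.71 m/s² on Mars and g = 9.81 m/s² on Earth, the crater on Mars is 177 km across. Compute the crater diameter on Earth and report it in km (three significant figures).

D ≈ 146 km

All impactor-dependent factors cancel in the ratio, leaving D_Earth/D_Mars = (g_Earth/g_Mars)^-0.2.
(9.81/3.71)^-0.2 = 2.644^-0.2 = 0.8233
D_Earth = 0.8233 × 177 km = 146 km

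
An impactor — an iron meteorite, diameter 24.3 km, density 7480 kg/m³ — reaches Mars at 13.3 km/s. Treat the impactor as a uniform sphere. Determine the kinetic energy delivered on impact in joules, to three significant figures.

d = 24300 m; v = 13300 m/s.
Mass m = (π/6) ρ d³ = (π/6) × 7480 × (24300)³ = 5.620 × 10^16 kg
E = ½ m v² = 0.5 × 5.620 × 10^16 × (13300)² = 4.971 × 10^24 J

E ≈ 4.97 × 10^24 J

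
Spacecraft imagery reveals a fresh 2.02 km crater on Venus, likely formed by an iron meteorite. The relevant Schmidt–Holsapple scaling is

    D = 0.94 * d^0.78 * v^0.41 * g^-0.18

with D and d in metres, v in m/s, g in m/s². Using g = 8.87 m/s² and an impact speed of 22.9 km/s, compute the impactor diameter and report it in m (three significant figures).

d ≈ 158 m

Rearranging for d: d = [D / (0.94 · 22900^0.41 · 8.87^-0.18)]^(1/0.78).
D = 2020 m.
22900^0.41 = 61.31
8.87^-0.18 = 0.6751
Denominator = 0.94 × 61.31 × 0.6751 = 38.91
D / 38.91 = 2020 / 38.91 = 51.91
d = 51.91^(1/0.78) = 51.91^1.2821 = 158.2 m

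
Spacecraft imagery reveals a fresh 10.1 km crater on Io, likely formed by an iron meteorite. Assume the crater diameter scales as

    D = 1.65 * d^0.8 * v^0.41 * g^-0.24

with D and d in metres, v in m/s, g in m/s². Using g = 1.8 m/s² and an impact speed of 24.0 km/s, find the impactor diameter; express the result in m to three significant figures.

d ≈ 368 m

Rearranging for d: d = [D / (1.65 · 24000^0.41 · 1.8^-0.24)]^(1/0.8).
D = 10100 m.
24000^0.41 = 62.50
1.8^-0.24 = 0.8684
Denominator = 1.65 × 62.50 × 0.8684 = 89.55
D / 89.55 = 10100 / 89.55 = 112.8
d = 112.8^(1/0.8) = 112.8^1.25 = 367.6 m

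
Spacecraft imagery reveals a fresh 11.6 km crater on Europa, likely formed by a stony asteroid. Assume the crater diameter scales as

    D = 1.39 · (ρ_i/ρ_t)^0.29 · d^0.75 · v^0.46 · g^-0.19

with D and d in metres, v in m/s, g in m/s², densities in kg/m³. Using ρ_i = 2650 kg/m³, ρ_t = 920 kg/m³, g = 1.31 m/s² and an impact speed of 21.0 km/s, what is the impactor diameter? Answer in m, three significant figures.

d ≈ 269 m

Rearranging for d: d = [D / (1.39 · (2650/920)^0.29 · 21000^0.46 · 1.31^-0.19)]^(1/0.75).
D = 11600 m.
(2650/920)^0.29 = 1.359
21000^0.46 = 97.32
1.31^-0.19 = 0.9500
Denominator = 1.39 × 1.359 × 97.32 × 0.9500 = 174.6
D / 174.6 = 11600 / 174.6 = 66.44
d = 66.44^(1/0.75) = 66.44^1.3333 = 269.1 m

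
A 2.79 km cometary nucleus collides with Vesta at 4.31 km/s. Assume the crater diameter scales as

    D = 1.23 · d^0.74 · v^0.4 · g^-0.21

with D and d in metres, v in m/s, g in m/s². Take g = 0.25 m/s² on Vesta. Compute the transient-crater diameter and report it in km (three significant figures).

D ≈ 16.6 km

In SI units: d = 2790 m, v = 4310 m/s.
d^0.74 = 2790^0.74 = 354.6
v^0.4 = 4310^0.4 = 28.43
g^-0.21 = 0.25^-0.21 = 1.338
D = 1.23 × 354.6 × 28.43 × 1.338 = 16591 m
   = 16.59 km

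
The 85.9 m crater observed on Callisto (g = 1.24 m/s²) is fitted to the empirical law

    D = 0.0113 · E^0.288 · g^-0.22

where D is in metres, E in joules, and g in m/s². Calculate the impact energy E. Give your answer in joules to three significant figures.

Rearranging: E = [D / (0.0113 · g^-0.22)]^(1/0.288).
g^-0.22 = 1.24^-0.22 = 0.9538
D / (0.0113 × 0.9538) = 85.9 / (0.01078) = 7.968 × 10^3
E = (7.968 × 10^3)^3.4722 = 3.518 × 10^13 J

E ≈ 3.52 × 10^13 J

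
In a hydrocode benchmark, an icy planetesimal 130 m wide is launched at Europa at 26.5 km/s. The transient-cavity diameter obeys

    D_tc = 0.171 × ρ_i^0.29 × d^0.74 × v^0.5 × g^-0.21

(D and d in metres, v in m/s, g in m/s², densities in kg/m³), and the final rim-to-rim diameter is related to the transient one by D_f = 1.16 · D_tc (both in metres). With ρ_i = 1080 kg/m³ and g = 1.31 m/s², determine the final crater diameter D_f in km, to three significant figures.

v = 26500 m/s.
ρ_i^0.29 = 1080^0.29 = 7.580
d^0.74 = 130^0.74 = 36.67
v^0.5 = 26500^0.5 = 162.8
g^-0.21 = 1.31^-0.21 = 0.9449
D_tc = 0.171 × 7.580 × 36.67 × 162.8 × 0.9449 = 7312 m
D_f = 1.16 × 7312 = 8482 m
     = 8.482 km

D_f ≈ 8.48 km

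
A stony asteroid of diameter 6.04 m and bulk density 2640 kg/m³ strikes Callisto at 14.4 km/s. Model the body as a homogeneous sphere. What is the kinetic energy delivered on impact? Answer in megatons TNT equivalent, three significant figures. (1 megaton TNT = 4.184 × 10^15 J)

v = 14400 m/s.
Mass m = (π/6) ρ d³ = (π/6) × 2640 × (6.04)³ = 3.046 × 10^5 kg
E = ½ m v² = 0.5 × 3.046 × 10^5 × (14400)² = 3.158 × 10^13 J
   = 3.158 × 10^13 / 4.184×10^15 = 7.548 × 10^-3 Mt

E ≈ 7.55 × 10^-3 Mt TNT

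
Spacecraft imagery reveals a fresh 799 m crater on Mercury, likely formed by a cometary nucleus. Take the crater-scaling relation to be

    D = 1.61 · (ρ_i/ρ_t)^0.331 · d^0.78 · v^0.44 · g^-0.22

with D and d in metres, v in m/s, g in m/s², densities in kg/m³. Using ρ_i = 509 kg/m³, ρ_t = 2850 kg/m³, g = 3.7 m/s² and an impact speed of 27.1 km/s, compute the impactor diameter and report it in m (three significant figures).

d ≈ 27.1 m

Rearranging for d: d = [D / (1.61 · (509/2850)^0.331 · 27100^0.44 · 3.7^-0.22)]^(1/0.78).
(509/2850)^0.331 = 0.5654
27100^0.44 = 89.23
3.7^-0.22 = 0.7499
Denominator = 1.61 × 0.5654 × 89.23 × 0.7499 = 60.91
D / 60.91 = 799 / 60.91 = 13.12
d = 13.12^(1/0.78) = 13.12^1.2821 = 27.12 m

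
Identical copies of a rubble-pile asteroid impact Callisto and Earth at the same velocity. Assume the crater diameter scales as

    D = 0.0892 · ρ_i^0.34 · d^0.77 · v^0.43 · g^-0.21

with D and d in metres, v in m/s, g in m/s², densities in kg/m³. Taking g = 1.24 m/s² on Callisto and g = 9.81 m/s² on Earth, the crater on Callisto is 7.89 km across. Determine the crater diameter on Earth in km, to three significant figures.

D ≈ 5.11 km

All impactor-dependent factors cancel in the ratio, leaving D_Earth/D_Callisto = (g_Earth/g_Callisto)^-0.21.
(9.81/1.24)^-0.21 = 7.911^-0.21 = 0.6477
D_Earth = 0.6477 × 7.89 km = 5.11 km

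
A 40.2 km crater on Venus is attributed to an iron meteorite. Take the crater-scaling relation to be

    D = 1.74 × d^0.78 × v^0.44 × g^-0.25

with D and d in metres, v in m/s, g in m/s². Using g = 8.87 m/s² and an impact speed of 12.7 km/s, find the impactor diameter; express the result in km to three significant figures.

Rearranging for d: d = [D / (1.74 · 12700^0.44 · 8.87^-0.25)]^(1/0.78).
D = 40200 m.
12700^0.44 = 63.93
8.87^-0.25 = 0.5795
Denominator = 1.74 × 63.93 × 0.5795 = 64.46
D / 64.46 = 40200 / 64.46 = 623.6
d = 623.6^(1/0.78) = 623.6^1.2821 = 3831 m

d ≈ 3.83 km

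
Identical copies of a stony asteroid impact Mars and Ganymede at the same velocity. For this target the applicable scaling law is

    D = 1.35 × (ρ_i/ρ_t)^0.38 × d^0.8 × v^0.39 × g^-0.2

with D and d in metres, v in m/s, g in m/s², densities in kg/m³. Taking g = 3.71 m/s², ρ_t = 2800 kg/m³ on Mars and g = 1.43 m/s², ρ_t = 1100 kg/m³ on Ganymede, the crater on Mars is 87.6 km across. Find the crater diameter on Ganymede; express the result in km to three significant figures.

D ≈ 151 km

The impactor-only factors (d, v, ρ_i) cancel in the ratio, leaving D_Ganymede/D_Mars = (g_Ganymede/g_Mars)^-0.2 · (ρ_t,Mars/ρ_t,Ganymede)^0.38.
(1.43/3.71)^-0.2 = 0.3854^-0.2 = 1.210
(2800/1100)^0.38 = 2.545^0.38 = 1.426
Ratio = 1.210 × 1.426 = 1.725
D_Ganymede = 1.725 × 87.6 km = 151 km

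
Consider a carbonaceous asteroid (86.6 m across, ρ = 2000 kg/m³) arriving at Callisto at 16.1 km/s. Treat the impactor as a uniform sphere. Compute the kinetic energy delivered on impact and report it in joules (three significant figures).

E ≈ 8.81 × 10^16 J

v = 16100 m/s.
Mass m = (π/6) ρ d³ = (π/6) × 2000 × (86.6)³ = 6.801 × 10^8 kg
E = ½ m v² = 0.5 × 6.801 × 10^8 × (16100)² = 8.814 × 10^16 J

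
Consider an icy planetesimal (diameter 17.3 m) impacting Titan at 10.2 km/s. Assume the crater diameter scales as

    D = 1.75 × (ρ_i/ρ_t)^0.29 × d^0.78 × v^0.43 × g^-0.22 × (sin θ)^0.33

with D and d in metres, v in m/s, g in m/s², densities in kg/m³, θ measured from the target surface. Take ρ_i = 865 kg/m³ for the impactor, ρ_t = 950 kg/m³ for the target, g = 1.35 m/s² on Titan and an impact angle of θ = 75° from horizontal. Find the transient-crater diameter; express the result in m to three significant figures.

In SI units: v = 10200 m/s.
(ρ_i/ρ_t)^0.29 = (865/950)^0.29 = 0.9732
d^0.78 = 17.3^0.78 = 9.240
v^0.43 = 10200^0.43 = 52.93
g^-0.22 = 1.35^-0.22 = 0.9361
(sin 75°)^0.33 = 0.9659^0.33 = 0.9886
D = 1.75 × 0.9732 × 9.240 × 52.93 × 0.9361 × 0.9886 = 770.8 m

D ≈ 771 m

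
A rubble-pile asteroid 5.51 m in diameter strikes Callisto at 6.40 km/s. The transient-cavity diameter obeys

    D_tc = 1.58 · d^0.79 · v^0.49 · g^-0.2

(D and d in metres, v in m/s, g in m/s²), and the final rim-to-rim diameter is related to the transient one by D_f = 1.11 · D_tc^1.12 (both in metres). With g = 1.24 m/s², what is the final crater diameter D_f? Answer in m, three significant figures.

D_f ≈ 981 m

v = 6400 m/s.
d^0.79 = 5.51^0.79 = 3.850
v^0.49 = 6400^0.49 = 73.29
g^-0.2 = 1.24^-0.2 = 0.9579
D_tc = 1.58 × 3.850 × 73.29 × 0.9579 = 427.1 m
D_f = 1.11 × (427.1)^1.12 = 980.7 m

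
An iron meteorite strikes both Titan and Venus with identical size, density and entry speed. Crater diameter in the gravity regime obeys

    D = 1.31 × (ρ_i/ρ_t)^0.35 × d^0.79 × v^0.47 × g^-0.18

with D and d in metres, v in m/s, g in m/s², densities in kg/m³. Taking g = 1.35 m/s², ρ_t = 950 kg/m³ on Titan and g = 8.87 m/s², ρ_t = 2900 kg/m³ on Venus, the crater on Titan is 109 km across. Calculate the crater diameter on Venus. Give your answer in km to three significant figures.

D ≈ 52.6 km

The impactor-only factors (d, v, ρ_i) cancel in the ratio, leaving D_Venus/D_Titan = (g_Venus/g_Titan)^-0.18 · (ρ_t,Titan/ρ_t,Venus)^0.35.
(8.87/1.35)^-0.18 = 6.570^-0.18 = 0.7126
(950/2900)^0.35 = 0.3276^0.35 = 0.6767
Ratio = 0.7126 × 0.6767 = 0.4822
D_Venus = 0.4822 × 109 km = 52.6 km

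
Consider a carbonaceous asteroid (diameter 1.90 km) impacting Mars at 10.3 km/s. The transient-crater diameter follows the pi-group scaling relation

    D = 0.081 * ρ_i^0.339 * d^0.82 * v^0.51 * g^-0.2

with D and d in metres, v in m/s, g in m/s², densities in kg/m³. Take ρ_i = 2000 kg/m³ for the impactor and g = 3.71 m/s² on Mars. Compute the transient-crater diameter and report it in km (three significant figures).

In SI units: d = 1900 m, v = 10300 m/s.
ρ_i^0.339 = 2000^0.339 = 13.15
d^0.82 = 1900^0.82 = 488.2
v^0.51 = 10300^0.51 = 111.3
g^-0.2 = 3.71^-0.2 = 0.7694
D = 0.081 × 13.15 × 488.2 × 111.3 × 0.7694 = 44530 m
   = 44.53 km

D ≈ 44.5 km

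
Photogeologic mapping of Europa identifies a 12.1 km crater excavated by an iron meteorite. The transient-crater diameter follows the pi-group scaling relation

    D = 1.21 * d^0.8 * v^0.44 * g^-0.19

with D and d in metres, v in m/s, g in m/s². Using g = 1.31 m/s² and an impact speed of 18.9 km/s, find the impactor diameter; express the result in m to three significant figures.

Rearranging for d: d = [D / (1.21 · 18900^0.44 · 1.31^-0.19)]^(1/0.8).
D = 12100 m.
18900^0.44 = 76.15
1.31^-0.19 = 0.9500
Denominator = 1.21 × 76.15 × 0.9500 = 87.53
D / 87.53 = 12100 / 87.53 = 138.2
d = 138.2^(1/0.8) = 138.2^1.25 = 473.8 m

d ≈ 474 m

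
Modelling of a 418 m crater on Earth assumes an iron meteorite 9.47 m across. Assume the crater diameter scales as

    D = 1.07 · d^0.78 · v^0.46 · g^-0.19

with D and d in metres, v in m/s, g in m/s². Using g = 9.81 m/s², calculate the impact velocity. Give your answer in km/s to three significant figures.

v ≈ 24.5 km/s

Rearranging for v: v = [D / (1.07 · 9.47^0.78 · 9.81^-0.19)]^(1/0.46).
9.47^0.78 = 5.775
9.81^-0.19 = 0.6480
Denominator = 1.07 × 5.775 × 0.6480 = 4.004
D / 4.004 = 418 / 4.004 = 104.4
v = 104.4^(1/0.46) = 104.4^2.1739 = 24460 m/s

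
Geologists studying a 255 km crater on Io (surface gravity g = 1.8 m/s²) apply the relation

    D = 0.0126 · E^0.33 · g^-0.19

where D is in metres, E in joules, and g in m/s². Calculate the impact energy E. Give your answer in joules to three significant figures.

E ≈ 1.94 × 10^22 J

Rearranging: E = [D / (0.0126 · g^-0.19)]^(1/0.33).
D = 255000 m.
g^-0.19 = 1.8^-0.19 = 0.8943
D / (0.0126 × 0.8943) = 255000 / (0.01127) = 2.263 × 10^7
E = (2.263 × 10^7)^3.0303 = 1.936 × 10^22 J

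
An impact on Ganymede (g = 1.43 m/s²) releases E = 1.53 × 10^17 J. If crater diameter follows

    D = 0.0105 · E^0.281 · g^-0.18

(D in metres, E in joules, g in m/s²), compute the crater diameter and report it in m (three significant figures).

D ≈ 664 m

E^0.281 = (1.53 × 10^17)^0.281 = 6.744 × 10^4
g^-0.18 = 1.43^-0.18 = 0.9376
D = 0.0105 × 6.744 × 10^4 × 0.9376 = 663.9 m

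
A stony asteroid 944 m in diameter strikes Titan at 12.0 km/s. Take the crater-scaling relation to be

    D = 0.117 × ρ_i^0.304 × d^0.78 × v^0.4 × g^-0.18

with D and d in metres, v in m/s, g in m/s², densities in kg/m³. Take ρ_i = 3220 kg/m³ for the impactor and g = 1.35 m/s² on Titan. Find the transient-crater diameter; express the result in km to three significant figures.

In SI units: v = 12000 m/s.
ρ_i^0.304 = 3220^0.304 = 11.65
d^0.78 = 944^0.78 = 209.2
v^0.4 = 12000^0.4 = 42.82
g^-0.18 = 1.35^-0.18 = 0.9474
D = 0.117 × 11.65 × 209.2 × 42.82 × 0.9474 = 11568 m
   = 11.57 km

D ≈ 11.6 km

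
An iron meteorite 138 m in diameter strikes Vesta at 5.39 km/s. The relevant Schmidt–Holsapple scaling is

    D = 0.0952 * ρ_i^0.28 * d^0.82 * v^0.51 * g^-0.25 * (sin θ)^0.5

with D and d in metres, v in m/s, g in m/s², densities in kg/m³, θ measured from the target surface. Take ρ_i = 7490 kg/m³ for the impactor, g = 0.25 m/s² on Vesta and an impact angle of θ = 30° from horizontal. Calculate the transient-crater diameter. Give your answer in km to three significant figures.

D ≈ 5.26 km

In SI units: v = 5390 m/s.
ρ_i^0.28 = 7490^0.28 = 12.16
d^0.82 = 138^0.82 = 56.85
v^0.51 = 5390^0.51 = 80.00
g^-0.25 = 0.25^-0.25 = 1.414
(sin 30°)^0.5 = 0.5000^0.5 = 0.7071
D = 0.0952 × 12.16 × 56.85 × 80.00 × 1.414 × 0.7071 = 5264 m
   = 5.264 km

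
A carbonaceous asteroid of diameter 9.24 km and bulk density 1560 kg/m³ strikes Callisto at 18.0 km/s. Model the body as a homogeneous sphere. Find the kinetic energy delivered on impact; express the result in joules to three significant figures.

d = 9240 m; v = 18000 m/s.
Mass m = (π/6) ρ d³ = (π/6) × 1560 × (9240)³ = 6.444 × 10^14 kg
E = ½ m v² = 0.5 × 6.444 × 10^14 × (18000)² = 1.044 × 10^23 J

E ≈ 1.04 × 10^23 J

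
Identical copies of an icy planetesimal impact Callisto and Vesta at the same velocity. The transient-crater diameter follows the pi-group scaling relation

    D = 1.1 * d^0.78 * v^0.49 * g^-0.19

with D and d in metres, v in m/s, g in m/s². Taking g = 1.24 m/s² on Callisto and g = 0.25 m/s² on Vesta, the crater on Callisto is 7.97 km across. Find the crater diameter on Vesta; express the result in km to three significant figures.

D ≈ 10.8 km

All impactor-dependent factors cancel in the ratio, leaving D_Vesta/D_Callisto = (g_Vesta/g_Callisto)^-0.19.
(0.25/1.24)^-0.19 = 0.2016^-0.19 = 1.356
D_Vesta = 1.356 × 7.97 km = 10.8 km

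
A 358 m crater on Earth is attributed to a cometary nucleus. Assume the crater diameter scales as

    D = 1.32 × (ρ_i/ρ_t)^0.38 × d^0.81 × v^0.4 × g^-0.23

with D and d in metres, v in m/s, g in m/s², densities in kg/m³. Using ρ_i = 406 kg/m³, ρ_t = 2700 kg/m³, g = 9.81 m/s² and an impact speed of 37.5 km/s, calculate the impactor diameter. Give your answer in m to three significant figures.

d ≈ 25.9 m

Rearranging for d: d = [D / (1.32 · (406/2700)^0.38 · 37500^0.4 · 9.81^-0.23)]^(1/0.81).
(406/2700)^0.38 = 0.4868
37500^0.4 = 67.55
9.81^-0.23 = 0.5914
Denominator = 1.32 × 0.4868 × 67.55 × 0.5914 = 25.67
D / 25.67 = 358 / 25.67 = 13.95
d = 13.95^(1/0.81) = 13.95^1.2346 = 25.89 m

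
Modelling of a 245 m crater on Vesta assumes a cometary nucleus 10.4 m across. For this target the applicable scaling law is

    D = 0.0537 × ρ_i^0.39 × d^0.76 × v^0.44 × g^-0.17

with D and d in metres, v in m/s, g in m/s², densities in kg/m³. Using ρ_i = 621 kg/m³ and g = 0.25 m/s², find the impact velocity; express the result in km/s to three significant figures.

v ≈ 7.10 km/s

Rearranging for v: v = [D / (0.0537 · 621^0.39 · 10.4^0.76 · 0.25^-0.17)]^(1/0.44).
621^0.39 = 12.28
10.4^0.76 = 5.929
0.25^-0.17 = 1.266
Denominator = 0.0537 × 12.28 × 5.929 × 1.266 = 4.950
D / 4.950 = 245 / 4.950 = 49.49
v = 49.49^(1/0.44) = 49.49^2.2727 = 7098 m/s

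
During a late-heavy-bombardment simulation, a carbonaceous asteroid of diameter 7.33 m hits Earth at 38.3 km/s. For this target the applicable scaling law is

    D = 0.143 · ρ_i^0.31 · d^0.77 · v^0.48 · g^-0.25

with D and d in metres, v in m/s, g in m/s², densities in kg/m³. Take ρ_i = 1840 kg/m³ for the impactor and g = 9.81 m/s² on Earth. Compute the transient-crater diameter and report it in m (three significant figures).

In SI units: v = 38300 m/s.
ρ_i^0.31 = 1840^0.31 = 10.28
d^0.77 = 7.33^0.77 = 4.636
v^0.48 = 38300^0.48 = 158.5
g^-0.25 = 9.81^-0.25 = 0.5650
D = 0.143 × 10.28 × 4.636 × 158.5 × 0.5650 = 610.3 m

D ≈ 610 m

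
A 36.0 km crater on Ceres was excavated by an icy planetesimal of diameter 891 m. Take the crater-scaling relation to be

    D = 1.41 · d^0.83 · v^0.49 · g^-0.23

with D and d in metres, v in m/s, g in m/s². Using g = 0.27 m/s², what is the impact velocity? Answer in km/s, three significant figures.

Rearranging for v: v = [D / (1.41 · 891^0.83 · 0.27^-0.23)]^(1/0.49).
D = 36000 m.
891^0.83 = 280.8
0.27^-0.23 = 1.351
Denominator = 1.41 × 280.8 × 1.351 = 534.9
D / 534.9 = 36000 / 534.9 = 67.30
v = 67.30^(1/0.49) = 67.30^2.0408 = 5378 m/s

v ≈ 5.38 km/s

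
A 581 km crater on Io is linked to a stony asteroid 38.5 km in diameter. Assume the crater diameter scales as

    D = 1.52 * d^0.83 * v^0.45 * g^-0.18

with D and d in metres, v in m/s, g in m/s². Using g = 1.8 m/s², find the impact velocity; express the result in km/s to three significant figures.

v ≈ 11.2 km/s

Rearranging for v: v = [D / (1.52 · 38500^0.83 · 1.8^-0.18)]^(1/0.45).
D = 581000 m.
38500^0.83 = 6396
1.8^-0.18 = 0.8996
Denominator = 1.52 × 6396 × 0.8996 = 8746
D / 8746 = 581000 / 8746 = 66.43
v = 66.43^(1/0.45) = 66.43^2.2222 = 11211 m/s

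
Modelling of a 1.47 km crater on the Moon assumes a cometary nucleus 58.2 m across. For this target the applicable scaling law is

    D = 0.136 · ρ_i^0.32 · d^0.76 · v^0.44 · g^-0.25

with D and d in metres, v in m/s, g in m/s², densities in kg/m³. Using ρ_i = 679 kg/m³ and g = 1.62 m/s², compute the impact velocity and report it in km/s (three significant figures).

v ≈ 15.1 km/s

Rearranging for v: v = [D / (0.136 · 679^0.32 · 58.2^0.76 · 1.62^-0.25)]^(1/0.44).
D = 1470 m.
679^0.32 = 8.057
58.2^0.76 = 21.95
1.62^-0.25 = 0.8864
Denominator = 0.136 × 8.057 × 21.95 × 0.8864 = 21.32
D / 21.32 = 1470 / 21.32 = 68.95
v = 68.95^(1/0.44) = 68.95^2.2727 = 15081 m/s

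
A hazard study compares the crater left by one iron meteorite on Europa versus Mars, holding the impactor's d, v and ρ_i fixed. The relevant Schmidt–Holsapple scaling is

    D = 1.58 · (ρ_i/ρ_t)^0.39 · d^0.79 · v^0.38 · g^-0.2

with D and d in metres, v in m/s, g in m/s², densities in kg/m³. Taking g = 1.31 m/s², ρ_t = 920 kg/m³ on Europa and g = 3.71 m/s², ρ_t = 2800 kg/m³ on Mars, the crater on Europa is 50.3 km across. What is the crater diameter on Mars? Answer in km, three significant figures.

The impactor-only factors (d, v, ρ_i) cancel in the ratio, leaving D_Mars/D_Europa = (g_Mars/g_Europa)^-0.2 · (ρ_t,Europa/ρ_t,Mars)^0.39.
(3.71/1.31)^-0.2 = 2.832^-0.2 = 0.8120
(920/2800)^0.39 = 0.3286^0.39 = 0.6479
Ratio = 0.8120 × 0.6479 = 0.5261
D_Mars = 0.5261 × 50.3 km = 26.5 km

D ≈ 26.5 km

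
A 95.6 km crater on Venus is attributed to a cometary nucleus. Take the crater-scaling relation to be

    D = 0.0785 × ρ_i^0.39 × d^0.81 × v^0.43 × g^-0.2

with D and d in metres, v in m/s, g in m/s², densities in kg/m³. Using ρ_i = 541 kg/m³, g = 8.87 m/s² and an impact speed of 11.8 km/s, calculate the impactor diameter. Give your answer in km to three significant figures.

d ≈ 18.6 km

Rearranging for d: d = [D / (0.0785 · 541^0.39 · 11800^0.43 · 8.87^-0.2)]^(1/0.81).
D = 95600 m.
541^0.39 = 11.64
11800^0.43 = 56.35
8.87^-0.2 = 0.6463
Denominator = 0.0785 × 11.64 × 56.35 × 0.6463 = 33.28
D / 33.28 = 95600 / 33.28 = 2873
d = 2873^(1/0.81) = 2873^1.2346 = 18606 m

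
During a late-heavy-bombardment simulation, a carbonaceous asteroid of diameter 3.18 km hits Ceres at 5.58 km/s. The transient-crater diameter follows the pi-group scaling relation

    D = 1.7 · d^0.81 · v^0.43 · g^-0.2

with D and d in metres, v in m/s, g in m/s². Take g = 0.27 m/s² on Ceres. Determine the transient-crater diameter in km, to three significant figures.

In SI units: d = 3180 m, v = 5580 m/s.
d^0.81 = 3180^0.81 = 687.0
v^0.43 = 5580^0.43 = 40.84
g^-0.2 = 0.27^-0.2 = 1.299
D = 1.7 × 687.0 × 40.84 × 1.299 = 61958 m
   = 61.96 km

D ≈ 62.0 km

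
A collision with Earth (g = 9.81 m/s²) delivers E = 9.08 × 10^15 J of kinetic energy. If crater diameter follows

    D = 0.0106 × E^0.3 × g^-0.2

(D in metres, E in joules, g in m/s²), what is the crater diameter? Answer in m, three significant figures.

E^0.3 = (9.08 × 10^15)^0.3 = 6.130 × 10^4
g^-0.2 = 9.81^-0.2 = 0.6334
D = 0.0106 × 6.130 × 10^4 × 0.6334 = 411.6 m

D ≈ 412 m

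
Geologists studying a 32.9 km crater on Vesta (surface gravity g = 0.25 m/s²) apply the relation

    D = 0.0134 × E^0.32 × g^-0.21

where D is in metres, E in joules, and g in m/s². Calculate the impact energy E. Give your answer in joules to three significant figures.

E ≈ 3.75 × 10^19 J

Rearranging: E = [D / (0.0134 · g^-0.21)]^(1/0.32).
D = 32900 m.
g^-0.21 = 0.25^-0.21 = 1.338
D / (0.0134 × 1.338) = 32900 / (0.01793) = 1.835 × 10^6
E = (1.835 × 10^6)^3.125 = 3.749 × 10^19 J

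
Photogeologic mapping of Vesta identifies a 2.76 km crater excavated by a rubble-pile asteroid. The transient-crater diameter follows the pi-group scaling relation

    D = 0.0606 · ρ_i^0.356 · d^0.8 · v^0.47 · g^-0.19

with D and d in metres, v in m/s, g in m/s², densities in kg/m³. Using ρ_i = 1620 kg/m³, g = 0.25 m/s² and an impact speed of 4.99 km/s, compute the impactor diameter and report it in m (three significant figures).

d ≈ 120 m

Rearranging for d: d = [D / (0.0606 · 1620^0.356 · 4990^0.47 · 0.25^-0.19)]^(1/0.8).
D = 2760 m.
1620^0.356 = 13.89
4990^0.47 = 54.72
0.25^-0.19 = 1.301
Denominator = 0.0606 × 13.89 × 54.72 × 1.301 = 59.92
D / 59.92 = 2760 / 59.92 = 46.06
d = 46.06^(1/0.8) = 46.06^1.25 = 120.0 m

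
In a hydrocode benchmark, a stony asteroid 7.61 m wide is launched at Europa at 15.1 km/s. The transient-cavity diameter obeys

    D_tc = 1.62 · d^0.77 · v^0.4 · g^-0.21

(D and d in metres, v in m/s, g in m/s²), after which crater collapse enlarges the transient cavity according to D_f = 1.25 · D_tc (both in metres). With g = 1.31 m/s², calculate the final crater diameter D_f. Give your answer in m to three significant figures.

D_f ≈ 429 m

v = 15100 m/s.
d^0.77 = 7.61^0.77 = 4.772
v^0.4 = 15100^0.4 = 46.95
g^-0.21 = 1.31^-0.21 = 0.9449
D_tc = 1.62 × 4.772 × 46.95 × 0.9449 = 343.0 m
D_f = 1.25 × 343.0 = 428.8 m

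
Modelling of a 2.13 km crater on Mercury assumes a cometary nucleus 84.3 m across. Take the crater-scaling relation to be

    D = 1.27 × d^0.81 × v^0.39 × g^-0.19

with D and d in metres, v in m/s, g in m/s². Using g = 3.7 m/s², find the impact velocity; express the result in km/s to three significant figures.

Rearranging for v: v = [D / (1.27 · 84.3^0.81 · 3.7^-0.19)]^(1/0.39).
D = 2130 m.
84.3^0.81 = 36.30
3.7^-0.19 = 0.7799
Denominator = 1.27 × 36.30 × 0.7799 = 35.95
D / 35.95 = 2130 / 35.95 = 59.25
v = 59.25^(1/0.39) = 59.25^2.5641 = 35103 m/s

v ≈ 35.1 km/s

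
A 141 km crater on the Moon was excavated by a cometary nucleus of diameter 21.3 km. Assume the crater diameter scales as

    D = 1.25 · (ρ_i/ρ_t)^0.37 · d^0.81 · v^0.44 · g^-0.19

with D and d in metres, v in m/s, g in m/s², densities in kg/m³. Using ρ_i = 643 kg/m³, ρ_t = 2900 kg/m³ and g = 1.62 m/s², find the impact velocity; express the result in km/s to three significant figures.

Rearranging for v: v = [D / (1.25 · (643/2900)^0.37 · 21300^0.81 · 1.62^-0.19)]^(1/0.44).
D = 141000 m.
(643/2900)^0.37 = 0.5727
21300^0.81 = 3206
1.62^-0.19 = 0.9124
Denominator = 1.25 × 0.5727 × 3206 × 0.9124 = 2094
D / 2094 = 141000 / 2094 = 67.34
v = 67.34^(1/0.44) = 67.34^2.2727 = 14293 m/s

v ≈ 14.3 km/s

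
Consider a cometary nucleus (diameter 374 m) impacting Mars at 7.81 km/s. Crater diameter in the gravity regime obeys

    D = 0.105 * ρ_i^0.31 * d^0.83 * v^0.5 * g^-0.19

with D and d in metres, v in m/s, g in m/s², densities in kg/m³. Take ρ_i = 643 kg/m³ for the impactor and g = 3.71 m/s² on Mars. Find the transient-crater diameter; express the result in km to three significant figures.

In SI units: v = 7810 m/s.
ρ_i^0.31 = 643^0.31 = 7.422
d^0.83 = 374^0.83 = 136.6
v^0.5 = 7810^0.5 = 88.37
g^-0.19 = 3.71^-0.19 = 0.7795
D = 0.105 × 7.422 × 136.6 × 88.37 × 0.7795 = 7333 m
   = 7.333 km

D ≈ 7.33 km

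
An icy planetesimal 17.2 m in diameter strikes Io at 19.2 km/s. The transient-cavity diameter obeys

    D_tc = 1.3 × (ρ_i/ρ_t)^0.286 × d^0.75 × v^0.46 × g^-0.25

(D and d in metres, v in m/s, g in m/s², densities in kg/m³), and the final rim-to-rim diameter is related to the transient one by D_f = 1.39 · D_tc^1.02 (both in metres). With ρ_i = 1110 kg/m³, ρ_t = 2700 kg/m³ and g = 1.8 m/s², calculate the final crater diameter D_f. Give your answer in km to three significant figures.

D_f ≈ 1.09 km

v = 19200 m/s.
(ρ_i/ρ_t)^0.286 = (1110/2700)^0.286 = 0.7755
d^0.75 = 17.2^0.75 = 8.446
v^0.46 = 19200^0.46 = 93.39
g^-0.25 = 1.8^-0.25 = 0.8633
D_tc = 1.3 × 0.7755 × 8.446 × 93.39 × 0.8633 = 686.5 m
D_f = 1.39 × (686.5)^1.02 = 1087 m
     = 1.087 km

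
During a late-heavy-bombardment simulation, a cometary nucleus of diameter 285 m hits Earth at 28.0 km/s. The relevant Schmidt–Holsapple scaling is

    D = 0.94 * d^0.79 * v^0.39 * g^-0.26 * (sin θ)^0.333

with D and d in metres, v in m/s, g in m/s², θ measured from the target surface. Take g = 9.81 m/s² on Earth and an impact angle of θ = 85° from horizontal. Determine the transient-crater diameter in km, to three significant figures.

D ≈ 2.45 km

In SI units: v = 28000 m/s.
d^0.79 = 285^0.79 = 86.96
v^0.39 = 28000^0.39 = 54.25
g^-0.26 = 9.81^-0.26 = 0.5523
(sin 85°)^0.333 = 0.9962^0.333 = 0.9987
D = 0.94 × 86.96 × 54.25 × 0.5523 × 0.9987 = 2446 m
   = 2.446 km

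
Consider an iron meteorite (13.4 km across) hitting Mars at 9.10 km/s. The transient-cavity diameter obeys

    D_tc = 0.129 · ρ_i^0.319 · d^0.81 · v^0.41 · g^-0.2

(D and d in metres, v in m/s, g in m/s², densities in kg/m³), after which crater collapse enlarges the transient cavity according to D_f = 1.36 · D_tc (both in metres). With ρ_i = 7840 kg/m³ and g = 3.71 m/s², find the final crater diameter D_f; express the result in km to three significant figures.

In SI: d = 13400 m, v = 9100 m/s.
ρ_i^0.319 = 7840^0.319 = 17.47
d^0.81 = 13400^0.81 = 2203
v^0.41 = 9100^0.41 = 42.00
g^-0.2 = 3.71^-0.2 = 0.7694
D_tc = 0.129 × 17.47 × 2203 × 42.00 × 0.7694 = 1.604 × 10^5 m
D_f = 1.36 × 1.604 × 10^5 = 2.181 × 10^5 m
     = 218.1 km

D_f ≈ 218 km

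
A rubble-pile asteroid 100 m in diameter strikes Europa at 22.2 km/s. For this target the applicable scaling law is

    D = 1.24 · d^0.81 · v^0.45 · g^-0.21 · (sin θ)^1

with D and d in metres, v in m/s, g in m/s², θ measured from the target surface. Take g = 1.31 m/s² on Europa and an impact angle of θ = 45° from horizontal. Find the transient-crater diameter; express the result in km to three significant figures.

In SI units: v = 22200 m/s.
d^0.81 = 100^0.81 = 41.69
v^0.45 = 22200^0.45 = 90.34
g^-0.21 = 1.31^-0.21 = 0.9449
(sin 45°)^1 = 0.7071^1 = 0.7071
D = 1.24 × 41.69 × 90.34 × 0.9449 × 0.7071 = 3120 m
   = 3.120 km

D ≈ 3.12 km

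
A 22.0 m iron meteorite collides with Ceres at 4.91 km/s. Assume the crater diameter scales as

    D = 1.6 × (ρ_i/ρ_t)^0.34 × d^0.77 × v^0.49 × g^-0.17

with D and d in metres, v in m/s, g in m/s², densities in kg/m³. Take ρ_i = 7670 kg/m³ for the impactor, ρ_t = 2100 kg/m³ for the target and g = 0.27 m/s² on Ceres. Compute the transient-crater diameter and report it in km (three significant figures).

D ≈ 2.16 km

In SI units: v = 4910 m/s.
(ρ_i/ρ_t)^0.34 = (7670/2100)^0.34 = 1.553
d^0.77 = 22^0.77 = 10.81
v^0.49 = 4910^0.49 = 64.36
g^-0.17 = 0.27^-0.17 = 1.249
D = 1.6 × 1.553 × 10.81 × 64.36 × 1.249 = 2159 m
   = 2.159 km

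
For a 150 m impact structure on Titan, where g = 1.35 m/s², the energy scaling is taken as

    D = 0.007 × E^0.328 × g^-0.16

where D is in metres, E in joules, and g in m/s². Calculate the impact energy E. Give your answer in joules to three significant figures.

Rearranging: E = [D / (0.007 · g^-0.16)]^(1/0.328).
g^-0.16 = 1.35^-0.16 = 0.9531
D / (0.007 × 0.9531) = 150 / (6.672 × 10^-3) = 2.248 × 10^4
E = (2.248 × 10^4)^3.0488 = 1.852 × 10^13 J

E ≈ 1.85 × 10^13 J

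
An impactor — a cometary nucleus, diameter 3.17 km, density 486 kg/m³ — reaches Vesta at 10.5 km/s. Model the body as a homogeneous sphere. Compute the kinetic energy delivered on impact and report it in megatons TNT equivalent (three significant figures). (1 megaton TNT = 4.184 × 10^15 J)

E ≈ 1.07 × 10^5 Mt TNT

d = 3170 m; v = 10500 m/s.
Mass m = (π/6) ρ d³ = (π/6) × 486 × (3170)³ = 8.106 × 10^12 kg
E = ½ m v² = 0.5 × 8.106 × 10^12 × (10500)² = 4.468 × 10^20 J
   = 4.468 × 10^20 / 4.184×10^15 = 1.068 × 10^5 Mt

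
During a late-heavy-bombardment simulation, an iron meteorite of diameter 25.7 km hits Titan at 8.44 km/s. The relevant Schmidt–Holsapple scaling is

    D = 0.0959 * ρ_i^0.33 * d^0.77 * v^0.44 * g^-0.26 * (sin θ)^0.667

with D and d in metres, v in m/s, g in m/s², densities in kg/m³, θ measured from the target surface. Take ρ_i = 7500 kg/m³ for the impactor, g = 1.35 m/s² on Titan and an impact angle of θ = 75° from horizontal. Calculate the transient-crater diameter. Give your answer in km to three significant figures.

In SI units: d = 25700 m, v = 8440 m/s.
ρ_i^0.33 = 7500^0.33 = 19.00
d^0.77 = 25700^0.77 = 2487
v^0.44 = 8440^0.44 = 53.41
g^-0.26 = 1.35^-0.26 = 0.9249
(sin 75°)^0.667 = 0.9659^0.667 = 0.9771
D = 0.0959 × 19.00 × 2487 × 53.41 × 0.9249 × 0.9771 = 2.187 × 10^5 m
   = 218.7 km

D ≈ 219 km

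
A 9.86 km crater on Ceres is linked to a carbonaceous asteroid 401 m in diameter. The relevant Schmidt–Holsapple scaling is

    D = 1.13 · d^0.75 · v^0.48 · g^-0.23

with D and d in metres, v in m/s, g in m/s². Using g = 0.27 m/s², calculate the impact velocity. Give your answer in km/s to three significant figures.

v ≈ 7.42 km/s

Rearranging for v: v = [D / (1.13 · 401^0.75 · 0.27^-0.23)]^(1/0.48).
D = 9860 m.
401^0.75 = 89.61
0.27^-0.23 = 1.351
Denominator = 1.13 × 89.61 × 1.351 = 136.8
D / 136.8 = 9860 / 136.8 = 72.08
v = 72.08^(1/0.48) = 72.08^2.0833 = 7420 m/s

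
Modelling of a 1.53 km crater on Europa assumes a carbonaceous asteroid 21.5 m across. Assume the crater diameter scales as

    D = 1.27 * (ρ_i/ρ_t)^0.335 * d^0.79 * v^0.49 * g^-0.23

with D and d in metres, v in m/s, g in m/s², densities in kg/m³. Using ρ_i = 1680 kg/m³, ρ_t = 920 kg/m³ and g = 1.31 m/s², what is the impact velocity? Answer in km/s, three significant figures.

Rearranging for v: v = [D / (1.27 · (1680/920)^0.335 · 21.5^0.79 · 1.31^-0.23)]^(1/0.49).
D = 1530 m.
(1680/920)^0.335 = 1.224
21.5^0.79 = 11.29
1.31^-0.23 = 0.9398
Denominator = 1.27 × 1.224 × 11.29 × 0.9398 = 16.49
D / 16.49 = 1530 / 16.49 = 92.78
v = 92.78^(1/0.49) = 92.78^2.0408 = 10356 m/s

v ≈ 10.4 km/s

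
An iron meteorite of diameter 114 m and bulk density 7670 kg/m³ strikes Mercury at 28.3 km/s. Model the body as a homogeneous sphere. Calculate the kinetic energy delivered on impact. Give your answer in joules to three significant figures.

E ≈ 2.38 × 10^18 J

v = 28300 m/s.
Mass m = (π/6) ρ d³ = (π/6) × 7670 × (114)³ = 5.950 × 10^9 kg
E = ½ m v² = 0.5 × 5.950 × 10^9 × (28300)² = 2.383 × 10^18 J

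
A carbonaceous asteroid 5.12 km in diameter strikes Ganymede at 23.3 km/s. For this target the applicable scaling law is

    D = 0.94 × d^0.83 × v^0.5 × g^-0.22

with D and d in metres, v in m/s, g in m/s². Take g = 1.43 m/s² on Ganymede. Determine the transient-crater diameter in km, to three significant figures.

In SI units: d = 5120 m, v = 23300 m/s.
d^0.83 = 5120^0.83 = 1199
v^0.5 = 23300^0.5 = 152.6
g^-0.22 = 1.43^-0.22 = 0.9243
D = 0.94 × 1199 × 152.6 × 0.9243 = 1.590 × 10^5 m
   = 159.0 km

D ≈ 159 km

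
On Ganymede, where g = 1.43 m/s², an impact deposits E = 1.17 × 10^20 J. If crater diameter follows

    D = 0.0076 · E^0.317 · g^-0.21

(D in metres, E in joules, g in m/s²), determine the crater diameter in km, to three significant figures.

D ≈ 16.2 km

E^0.317 = (1.17 × 10^20)^0.317 = 2.299 × 10^6
g^-0.21 = 1.43^-0.21 = 0.9276
D = 0.0076 × 2.299 × 10^6 × 0.9276 = 16207 m
   = 16.21 km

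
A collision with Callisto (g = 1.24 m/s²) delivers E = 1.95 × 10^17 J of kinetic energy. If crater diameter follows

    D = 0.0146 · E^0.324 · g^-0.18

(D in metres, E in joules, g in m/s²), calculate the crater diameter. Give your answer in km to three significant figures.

D ≈ 5.62 km

E^0.324 = (1.95 × 10^17)^0.324 = 3.999 × 10^5
g^-0.18 = 1.24^-0.18 = 0.9620
D = 0.0146 × 3.999 × 10^5 × 0.9620 = 5617 m
   = 5.617 km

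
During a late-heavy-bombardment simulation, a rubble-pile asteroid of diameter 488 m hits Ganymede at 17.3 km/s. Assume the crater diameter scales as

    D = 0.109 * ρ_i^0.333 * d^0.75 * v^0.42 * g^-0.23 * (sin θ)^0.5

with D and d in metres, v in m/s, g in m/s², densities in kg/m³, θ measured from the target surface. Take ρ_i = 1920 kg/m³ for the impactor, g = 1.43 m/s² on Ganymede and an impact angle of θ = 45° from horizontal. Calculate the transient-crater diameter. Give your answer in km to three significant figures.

D ≈ 6.55 km

In SI units: v = 17300 m/s.
ρ_i^0.333 = 1920^0.333 = 12.40
d^0.75 = 488^0.75 = 103.8
v^0.42 = 17300^0.42 = 60.25
g^-0.23 = 1.43^-0.23 = 0.9210
(sin 45°)^0.5 = 0.7071^0.5 = 0.8409
D = 0.109 × 12.40 × 103.8 × 60.25 × 0.9210 × 0.8409 = 6546 m
   = 6.546 km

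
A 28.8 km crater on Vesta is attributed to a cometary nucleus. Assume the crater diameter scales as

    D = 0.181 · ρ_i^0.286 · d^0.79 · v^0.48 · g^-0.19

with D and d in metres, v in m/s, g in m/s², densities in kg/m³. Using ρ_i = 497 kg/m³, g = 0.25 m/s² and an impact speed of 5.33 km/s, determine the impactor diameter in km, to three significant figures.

Rearranging for d: d = [D / (0.181 · 497^0.286 · 5330^0.48 · 0.25^-0.19)]^(1/0.79).
D = 28800 m.
497^0.286 = 5.904
5330^0.48 = 61.49
0.25^-0.19 = 1.301
Denominator = 0.181 × 5.904 × 61.49 × 1.301 = 85.49
D / 85.49 = 28800 / 85.49 = 336.9
d = 336.9^(1/0.79) = 336.9^1.2658 = 1582 m

d ≈ 1.58 km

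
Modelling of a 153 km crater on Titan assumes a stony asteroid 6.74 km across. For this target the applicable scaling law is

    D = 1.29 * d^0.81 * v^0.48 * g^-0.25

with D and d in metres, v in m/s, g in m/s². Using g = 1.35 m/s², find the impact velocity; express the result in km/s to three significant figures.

Rearranging for v: v = [D / (1.29 · 6740^0.81 · 1.35^-0.25)]^(1/0.48).
D = 153000 m.
6740^0.81 = 1262
1.35^-0.25 = 0.9277
Denominator = 1.29 × 1262 × 0.9277 = 1510
D / 1510 = 153000 / 1510 = 101.3
v = 101.3^(1/0.48) = 101.3^2.0833 = 15076 m/s

v ≈ 15.1 km/s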